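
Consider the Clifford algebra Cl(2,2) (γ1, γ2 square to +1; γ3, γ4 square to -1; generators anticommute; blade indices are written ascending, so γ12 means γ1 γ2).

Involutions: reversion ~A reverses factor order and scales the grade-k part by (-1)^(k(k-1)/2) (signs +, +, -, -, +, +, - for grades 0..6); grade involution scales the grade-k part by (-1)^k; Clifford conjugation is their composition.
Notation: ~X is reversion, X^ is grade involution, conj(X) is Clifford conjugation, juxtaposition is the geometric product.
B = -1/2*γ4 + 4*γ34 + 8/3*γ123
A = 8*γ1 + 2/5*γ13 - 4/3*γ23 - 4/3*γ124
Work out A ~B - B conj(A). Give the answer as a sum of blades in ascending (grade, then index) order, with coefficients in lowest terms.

first term: 32/9*γ1 + 16/15*γ2 - 2/3*γ12 - 12/5*γ14 - 64/3*γ23 - 16/3*γ24 + 32/9*γ34 + 16/3*γ123 - 161/5*γ134 + 2/3*γ234
second term: 32/9*γ1 + 16/15*γ2 - 2/3*γ12 - 28/5*γ14 - 64/3*γ23 + 16/3*γ24 + 32/9*γ34 + 16/3*γ123 - 159/5*γ134 - 2/3*γ234
Answer: 16/5*γ14 - 32/3*γ24 - 2/5*γ134 + 4/3*γ234


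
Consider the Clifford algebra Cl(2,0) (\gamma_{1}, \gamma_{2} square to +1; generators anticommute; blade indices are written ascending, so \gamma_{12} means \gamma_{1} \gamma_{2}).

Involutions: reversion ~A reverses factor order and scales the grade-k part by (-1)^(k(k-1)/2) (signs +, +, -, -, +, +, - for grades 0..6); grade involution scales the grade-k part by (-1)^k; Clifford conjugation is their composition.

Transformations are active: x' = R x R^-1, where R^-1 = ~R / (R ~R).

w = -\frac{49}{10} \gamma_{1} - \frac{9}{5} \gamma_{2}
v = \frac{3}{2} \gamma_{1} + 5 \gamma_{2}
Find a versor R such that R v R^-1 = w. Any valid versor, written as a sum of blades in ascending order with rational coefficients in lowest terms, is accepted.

Since q(v) = q(w) = \frac{109}{4}, the sum R = v + w = -\frac{17}{5} \gamma_{1} + \frac{16}{5} \gamma_{2} does the job whenever invertible.
Answer: -\frac{17}{5} \gamma_{1} + \frac{16}{5} \gamma_{2}


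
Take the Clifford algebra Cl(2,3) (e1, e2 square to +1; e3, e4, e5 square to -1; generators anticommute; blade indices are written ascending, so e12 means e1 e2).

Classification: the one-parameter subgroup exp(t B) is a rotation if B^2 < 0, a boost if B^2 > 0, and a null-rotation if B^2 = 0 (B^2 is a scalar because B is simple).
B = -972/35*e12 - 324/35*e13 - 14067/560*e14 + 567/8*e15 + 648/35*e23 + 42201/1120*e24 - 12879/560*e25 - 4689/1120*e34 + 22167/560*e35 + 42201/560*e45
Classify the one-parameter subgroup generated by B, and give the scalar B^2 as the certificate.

B^2 term by term: the squares give (-972/35)^2*(e12)^2 + (-324/35)^2*(e13)^2 + (-14067/560)^2*(e14)^2 + (567/8)^2*(e15)^2 + (648/35)^2*(e23)^2 + (42201/1120)^2*(e24)^2 + (-12879/560)^2*(e25)^2 + (-4689/1120)^2*(e34)^2 + (22167/560)^2*(e35)^2 + (42201/560)^2*(e45)^2 = 944784/1225*(-1) + 104976/1225*(+1) + 197880489/313600*(+1) + 321489/64*(+1) + 419904/1225*(+1) + 1780924401/1254400*(+1) + 165868641/313600*(+1) + 21986721/1254400*(-1) + 491375889/313600*(-1) + 1780924401/313600*(-1) = -81/25 (each basis 2-blade squares to minus the product of its generators' squares); cross terms between blades sharing an index anticommute and cancel; the commuting (index-disjoint) pairs give grade-4 terms 2*c*c'*(blade product), which cancel blade by blade — e1234: 1139427/4900 + 3418281/4900 - 1139427/1225 = 0; e1235: -5386581/2450 - 1043199/2450 + 13122/5 = 0; e1245: -10254843/2450 - 181168893/156800 + 3418281/640 = 0; e1345: -3418281/2450 + 311823189/156800 - 379809/640 = 0; e2345: 3418281/1225 - 935469567/313600 + 60389631/313600 = 0 — confirming B is simple. So B^2 = -81/25.
Answer: rotation, certificate B^2 = -81/25. Certificate logic: -81/25 is a conjugation-invariant scalar, so its sign fixes rotation versus boost versus null-rotation outright.


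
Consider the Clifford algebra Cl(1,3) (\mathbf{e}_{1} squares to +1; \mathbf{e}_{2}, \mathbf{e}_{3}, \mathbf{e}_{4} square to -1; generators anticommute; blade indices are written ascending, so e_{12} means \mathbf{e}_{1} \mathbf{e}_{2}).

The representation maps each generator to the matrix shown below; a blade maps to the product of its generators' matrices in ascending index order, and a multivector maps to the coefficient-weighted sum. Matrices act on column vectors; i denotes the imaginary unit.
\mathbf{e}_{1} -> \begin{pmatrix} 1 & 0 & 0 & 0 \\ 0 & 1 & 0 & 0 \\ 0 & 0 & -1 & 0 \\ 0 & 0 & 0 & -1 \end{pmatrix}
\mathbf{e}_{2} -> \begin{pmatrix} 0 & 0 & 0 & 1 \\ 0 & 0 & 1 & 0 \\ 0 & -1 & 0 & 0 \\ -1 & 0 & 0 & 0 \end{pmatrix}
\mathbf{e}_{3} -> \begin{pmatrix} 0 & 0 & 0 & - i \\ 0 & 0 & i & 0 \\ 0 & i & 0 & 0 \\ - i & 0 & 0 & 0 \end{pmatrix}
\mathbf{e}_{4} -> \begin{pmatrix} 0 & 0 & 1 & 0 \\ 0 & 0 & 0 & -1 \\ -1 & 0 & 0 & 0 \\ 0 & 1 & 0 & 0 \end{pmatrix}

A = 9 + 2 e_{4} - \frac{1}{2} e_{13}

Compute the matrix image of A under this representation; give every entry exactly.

Bivector images (products of the table entries): rho(e_{13}) = rho(\mathbf{e}_{1})rho(\mathbf{e}_{3}) = \begin{pmatrix} 0 & 0 & 0 & - i \\ 0 & 0 & i & 0 \\ 0 & - i & 0 & 0 \\ i & 0 & 0 & 0 \end{pmatrix}.
M = (9)*1 + (2)*rho(e_{4}) + (-\frac{1}{2})*rho(e_{13}), summed entrywise (1 is the identity matrix):
Answer: \begin{pmatrix} 9 & 0 & 2 & \frac{i}{2} \\ 0 & 9 & - \frac{i}{2} & -2 \\ -2 & \frac{i}{2} & 9 & 0 \\ - \frac{i}{2} & 2 & 0 & 9 \end{pmatrix}


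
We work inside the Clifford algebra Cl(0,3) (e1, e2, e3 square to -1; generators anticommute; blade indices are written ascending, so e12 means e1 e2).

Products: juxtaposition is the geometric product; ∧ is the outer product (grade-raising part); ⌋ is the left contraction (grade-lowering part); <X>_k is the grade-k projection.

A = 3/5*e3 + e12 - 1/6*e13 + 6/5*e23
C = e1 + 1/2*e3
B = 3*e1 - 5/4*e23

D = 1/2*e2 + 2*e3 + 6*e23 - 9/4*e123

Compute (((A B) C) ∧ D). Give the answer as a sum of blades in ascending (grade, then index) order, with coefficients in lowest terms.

step 1: 3/2 + 9/4*e2 - 1/2*e3 + 5/24*e12 - 11/20*e13 + 18/5*e123
step 2: 1/4 + 71/40*e1 + 5/24*e2 + 1/5*e3 - 81/20*e12 + 1/2*e13 - 99/40*e23 + 5/48*e123
step 3: 1/8*e2 + 1/2*e3 + 71/80*e12 + 71/20*e13 + 109/60*e23 + 139/80*e123
Answer: 1/8*e2 + 1/2*e3 + 71/80*e12 + 71/20*e13 + 109/60*e23 + 139/80*e123


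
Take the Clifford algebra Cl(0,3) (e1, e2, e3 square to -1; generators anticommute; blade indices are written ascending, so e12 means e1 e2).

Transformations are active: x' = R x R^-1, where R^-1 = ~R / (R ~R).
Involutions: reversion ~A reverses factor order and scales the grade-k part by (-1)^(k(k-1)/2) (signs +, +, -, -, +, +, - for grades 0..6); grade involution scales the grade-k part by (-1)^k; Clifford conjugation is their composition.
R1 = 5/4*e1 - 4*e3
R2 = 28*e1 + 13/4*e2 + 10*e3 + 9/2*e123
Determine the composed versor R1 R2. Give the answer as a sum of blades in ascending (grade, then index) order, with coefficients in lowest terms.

Distribute over the terms of R1 (each basis-blade product reordered to ascending indices, repeated generators contracted through their squares):
(5/4*e1) R2 = -35 + 65/16*e12 + 25/2*e13 - 45/8*e23
(-4*e3) R2 = 40 + 18*e12 + 112*e13 + 13*e23
Summing the partial products and collecting blades:
Answer: 5 + 353/16*e12 + 249/2*e13 + 59/8*e23


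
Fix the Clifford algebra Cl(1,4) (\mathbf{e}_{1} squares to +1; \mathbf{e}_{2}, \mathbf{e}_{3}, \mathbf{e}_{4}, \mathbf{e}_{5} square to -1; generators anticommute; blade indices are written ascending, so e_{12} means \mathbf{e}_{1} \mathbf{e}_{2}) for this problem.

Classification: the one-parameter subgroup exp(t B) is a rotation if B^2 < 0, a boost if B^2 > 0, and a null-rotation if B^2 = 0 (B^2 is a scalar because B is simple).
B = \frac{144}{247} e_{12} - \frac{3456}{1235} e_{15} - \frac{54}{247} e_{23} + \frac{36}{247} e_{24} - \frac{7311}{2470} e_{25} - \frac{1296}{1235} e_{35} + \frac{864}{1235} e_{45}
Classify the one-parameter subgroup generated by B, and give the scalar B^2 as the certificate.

B^2 term by term: the squares give (\frac{144}{247})^2*(e_{12})^2 + (-\frac{3456}{1235})^2*(e_{15})^2 + (-\frac{54}{247})^2*(e_{23})^2 + (\frac{36}{247})^2*(e_{24})^2 + (-\frac{7311}{2470})^2*(e_{25})^2 + (-\frac{1296}{1235})^2*(e_{35})^2 + (\frac{864}{1235})^2*(e_{45})^2 = \frac{20736}{61009}*(+1) + \frac{11943936}{1525225}*(+1) + \frac{2916}{61009}*(-1) + \frac{1296}{61009}*(-1) + \frac{53450721}{6100900}*(-1) + \frac{1679616}{1525225}*(-1) + \frac{746496}{1525225}*(-1) = -\frac{9}{4} (each basis 2-blade squares to minus the product of its generators' squares); cross terms between blades sharing an index anticommute and cancel; the commuting (index-disjoint) pairs give grade-4 terms 2*c*c'*(blade product), which cancel blade by blade — e_{1235}: -\frac{373248}{305045} + \frac{373248}{305045} = 0; e_{1245}: \frac{248832}{305045} - \frac{248832}{305045} = 0; e_{2345}: -\frac{93312}{305045} + \frac{93312}{305045} = 0 — confirming B is simple. So B^2 = -\frac{9}{4}.
Answer: rotation, certificate B^2 = -\frac{9}{4}. Why this suffices: the scalar -\frac{9}{4} survives any versor conjugation, so its sign alone determines the class however B is presented.


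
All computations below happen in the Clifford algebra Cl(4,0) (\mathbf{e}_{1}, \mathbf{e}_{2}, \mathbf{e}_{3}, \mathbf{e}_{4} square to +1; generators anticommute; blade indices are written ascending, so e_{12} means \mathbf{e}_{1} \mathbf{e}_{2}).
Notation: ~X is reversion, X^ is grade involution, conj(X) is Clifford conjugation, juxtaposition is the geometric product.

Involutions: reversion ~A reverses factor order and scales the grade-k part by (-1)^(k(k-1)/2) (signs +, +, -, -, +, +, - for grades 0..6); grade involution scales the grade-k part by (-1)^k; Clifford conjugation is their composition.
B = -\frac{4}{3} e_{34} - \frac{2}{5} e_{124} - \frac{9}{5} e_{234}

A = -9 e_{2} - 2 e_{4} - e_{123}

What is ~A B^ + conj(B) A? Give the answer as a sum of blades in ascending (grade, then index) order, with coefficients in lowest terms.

first term: -\frac{8}{3} e_{3} - \frac{4}{5} e_{12} + \frac{9}{5} e_{14} - \frac{18}{5} e_{23} - \frac{83}{5} e_{34} - \frac{4}{3} e_{124} + 12 e_{234}
second term: -\frac{8}{3} e_{3} + \frac{4}{5} e_{12} - \frac{9}{5} e_{14} + \frac{18}{5} e_{23} + \frac{83}{5} e_{34} + \frac{4}{3} e_{124} - 12 e_{234}
Answer: -\frac{16}{3} e_{3}


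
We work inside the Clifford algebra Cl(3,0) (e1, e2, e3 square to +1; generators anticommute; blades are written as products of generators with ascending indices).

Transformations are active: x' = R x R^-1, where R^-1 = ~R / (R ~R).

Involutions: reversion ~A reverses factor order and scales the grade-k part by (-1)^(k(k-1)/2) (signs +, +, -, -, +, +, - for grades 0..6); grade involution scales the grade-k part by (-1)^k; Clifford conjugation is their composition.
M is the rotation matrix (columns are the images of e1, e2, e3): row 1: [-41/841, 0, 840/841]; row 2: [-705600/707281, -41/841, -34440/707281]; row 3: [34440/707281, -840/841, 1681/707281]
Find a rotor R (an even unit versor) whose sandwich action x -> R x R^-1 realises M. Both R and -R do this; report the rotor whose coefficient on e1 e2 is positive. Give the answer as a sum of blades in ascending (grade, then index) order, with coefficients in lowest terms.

Method: write R = a + b12*e1 e2 + b13*e1 e3 + b23*e2 e3 with a^2 + b12^2 + b13^2 + b23^2 = 1 (so R^-1 = ~R). Expanding the columns R e_j ~R gives tr M = 4a^2 - 1 and, from the antisymmetric part, M21 - M12 = -4a*b12, M13 - M31 = 4a*b13, M32 - M23 = -4a*b23.
Here tr M = -67281/707281, so a^2 = (1 + tr M)/4 = 160000/707281 and a = ±400/841. Taking a = 400/841: M21 - M12 = -705600/707281, M13 - M31 = 672000/707281, M32 - M23 = -672000/707281, giving b12 = 441/841, b13 = 420/841, b23 = 420/841, i.e. R = 400/841 + 441/841*e1 e2 + 420/841*e1 e3 + 420/841*e2 e3.
Its e1 e2 coefficient is already positive.
Answer: 400/841 + 441/841*e1 e2 + 420/841*e1 e3 + 420/841*e2 e3. Why the constraint matters: R and -R act identically through the sandwich — M has trace -67281/707281 either way — so only the sign condition on e1 e2 picks one of the two preimages.


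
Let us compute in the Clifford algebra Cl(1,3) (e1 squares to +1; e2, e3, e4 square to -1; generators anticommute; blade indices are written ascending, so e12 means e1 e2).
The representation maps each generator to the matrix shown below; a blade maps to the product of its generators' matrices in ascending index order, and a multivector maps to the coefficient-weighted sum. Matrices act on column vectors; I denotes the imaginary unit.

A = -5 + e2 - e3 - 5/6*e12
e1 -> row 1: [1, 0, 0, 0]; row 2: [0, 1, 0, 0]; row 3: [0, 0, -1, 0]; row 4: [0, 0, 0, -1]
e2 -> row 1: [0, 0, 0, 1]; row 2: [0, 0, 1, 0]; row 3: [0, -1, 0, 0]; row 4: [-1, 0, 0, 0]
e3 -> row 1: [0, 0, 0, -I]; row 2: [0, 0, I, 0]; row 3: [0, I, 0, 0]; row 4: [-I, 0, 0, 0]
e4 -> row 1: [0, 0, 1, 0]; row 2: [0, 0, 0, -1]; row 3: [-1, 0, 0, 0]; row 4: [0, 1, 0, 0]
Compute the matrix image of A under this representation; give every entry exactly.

Bivector images (products of the table entries): rho(e12) = rho(e1)rho(e2) = row 1: [0, 0, 0, 1]; row 2: [0, 0, 1, 0]; row 3: [0, 1, 0, 0]; row 4: [1, 0, 0, 0].
M = (-5)*1 + (1)*rho(e2) + (-1)*rho(e3) + (-5/6)*rho(e12), summed entrywise (1 is the identity matrix):
Answer: row 1: [-5, 0, 0, 1/6 + I]; row 2: [0, -5, 1/6 - I, 0]; row 3: [0, -11/6 - I, -5, 0]; row 4: [-11/6 + I, 0, 0, -5]


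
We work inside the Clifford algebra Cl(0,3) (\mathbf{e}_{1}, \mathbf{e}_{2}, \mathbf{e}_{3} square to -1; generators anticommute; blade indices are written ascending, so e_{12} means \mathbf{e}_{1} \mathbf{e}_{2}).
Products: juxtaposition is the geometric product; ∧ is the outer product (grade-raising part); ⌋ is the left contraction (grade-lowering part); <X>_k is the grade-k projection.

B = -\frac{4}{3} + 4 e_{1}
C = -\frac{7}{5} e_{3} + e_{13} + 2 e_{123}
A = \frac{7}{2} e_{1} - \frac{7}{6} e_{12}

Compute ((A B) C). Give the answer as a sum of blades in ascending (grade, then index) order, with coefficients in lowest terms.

step 1: -14 - \frac{14}{3} e_{1} - \frac{14}{3} e_{2} + \frac{14}{9} e_{12}
step 2: \frac{952}{45} e_{3} - \frac{84}{5} e_{13} + \frac{784}{45} e_{23} - \frac{1148}{45} e_{123}
Answer: \frac{952}{45} e_{3} - \frac{84}{5} e_{13} + \frac{784}{45} e_{23} - \frac{1148}{45} e_{123}


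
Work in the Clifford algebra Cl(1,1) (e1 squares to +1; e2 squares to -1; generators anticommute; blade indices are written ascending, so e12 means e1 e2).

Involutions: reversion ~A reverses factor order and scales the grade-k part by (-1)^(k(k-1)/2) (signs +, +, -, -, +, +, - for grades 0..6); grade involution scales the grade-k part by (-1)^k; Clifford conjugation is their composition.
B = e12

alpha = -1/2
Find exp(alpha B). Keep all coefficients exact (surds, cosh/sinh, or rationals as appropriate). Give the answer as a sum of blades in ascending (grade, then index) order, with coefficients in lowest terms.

B^2 = (1)^2*(e12)^2 = 1*(+1) = 1 (a basis 2-blade squares to minus the product of its generators' squares).
B^2 = 1 — a positive square means the series sums to a boost: l = 1, alpha*l = -1/2, so exp(alpha B) = cosh(-1/2) + (sinh(-1/2)/1)*B = cosh(1/2) + (-sinh(1/2))*B.
Answer: cosh(1/2) - sinh(1/2)*e12


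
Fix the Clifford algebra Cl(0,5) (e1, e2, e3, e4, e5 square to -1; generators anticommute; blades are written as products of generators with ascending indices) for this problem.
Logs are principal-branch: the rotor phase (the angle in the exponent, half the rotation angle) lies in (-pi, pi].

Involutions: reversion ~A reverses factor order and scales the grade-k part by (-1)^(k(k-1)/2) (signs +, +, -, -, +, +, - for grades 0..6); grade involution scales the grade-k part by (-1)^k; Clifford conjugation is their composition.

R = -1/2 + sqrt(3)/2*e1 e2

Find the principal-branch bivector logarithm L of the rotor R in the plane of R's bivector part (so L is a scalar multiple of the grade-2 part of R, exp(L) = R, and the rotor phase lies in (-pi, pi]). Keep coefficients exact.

The scalar part of R is -1/2, which fixes the principal-branch rotor phase; the unit plane is then the bivector part divided by the sine of that phase, and L is that plane scaled by the phase.
Concretely: cos(phase) = -1/2 gives phase = ±2*pi/3, and since phase/sin(phase) is even the sign is immaterial: L = (phase/sin(phase)) * <R>_2 = (4*sqrt(3)*pi/9) * <R>_2.
Answer: 2*pi/3*e1 e2


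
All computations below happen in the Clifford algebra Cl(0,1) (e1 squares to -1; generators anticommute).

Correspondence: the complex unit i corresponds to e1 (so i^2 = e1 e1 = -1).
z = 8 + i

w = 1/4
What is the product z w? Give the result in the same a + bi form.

In blades: z = 8 + e1, w = 1/4.
Distribute z over w term by term (generator squares from the signature, products reordered to ascending indices): (8)*w = 2; (e1)*w = 1/4*e1.
Sum: 2 + 1/4*e1; translating back through the correspondence:
Answer: 2 + 1/4*i


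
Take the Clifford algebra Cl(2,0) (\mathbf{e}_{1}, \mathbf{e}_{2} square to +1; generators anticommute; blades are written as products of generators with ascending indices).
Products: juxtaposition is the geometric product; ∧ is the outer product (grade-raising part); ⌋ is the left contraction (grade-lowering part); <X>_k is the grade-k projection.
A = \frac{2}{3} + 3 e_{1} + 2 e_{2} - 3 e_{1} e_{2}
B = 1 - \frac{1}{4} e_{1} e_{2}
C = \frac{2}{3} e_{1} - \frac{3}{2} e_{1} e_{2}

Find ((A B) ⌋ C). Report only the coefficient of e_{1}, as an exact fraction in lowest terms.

step 1: -\frac{1}{12} + \frac{7}{2} e_{1} + \frac{5}{4} e_{2} - \frac{19}{6} e_{1} e_{2}
step 2: -\frac{29}{12} + \frac{131}{72} e_{1} - \frac{21}{4} e_{2} + \frac{1}{8} e_{1} e_{2}
Answer: \frac{131}{72}


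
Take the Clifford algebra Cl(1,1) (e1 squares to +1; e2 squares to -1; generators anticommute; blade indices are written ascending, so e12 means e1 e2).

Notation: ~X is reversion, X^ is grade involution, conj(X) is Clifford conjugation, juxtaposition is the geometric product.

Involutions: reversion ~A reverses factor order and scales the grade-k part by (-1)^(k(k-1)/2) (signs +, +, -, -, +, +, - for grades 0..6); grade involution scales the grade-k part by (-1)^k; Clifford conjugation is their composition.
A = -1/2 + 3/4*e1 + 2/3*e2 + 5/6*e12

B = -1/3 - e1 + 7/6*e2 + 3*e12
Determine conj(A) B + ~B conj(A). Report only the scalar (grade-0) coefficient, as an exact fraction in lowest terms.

first term: -29/36 - 5/18*e1 - 31/9*e2 - 199/72*e12
second term: 151/36 - 20/9*e1 - 16/9*e2 + 239/72*e12
Answer: 61/18


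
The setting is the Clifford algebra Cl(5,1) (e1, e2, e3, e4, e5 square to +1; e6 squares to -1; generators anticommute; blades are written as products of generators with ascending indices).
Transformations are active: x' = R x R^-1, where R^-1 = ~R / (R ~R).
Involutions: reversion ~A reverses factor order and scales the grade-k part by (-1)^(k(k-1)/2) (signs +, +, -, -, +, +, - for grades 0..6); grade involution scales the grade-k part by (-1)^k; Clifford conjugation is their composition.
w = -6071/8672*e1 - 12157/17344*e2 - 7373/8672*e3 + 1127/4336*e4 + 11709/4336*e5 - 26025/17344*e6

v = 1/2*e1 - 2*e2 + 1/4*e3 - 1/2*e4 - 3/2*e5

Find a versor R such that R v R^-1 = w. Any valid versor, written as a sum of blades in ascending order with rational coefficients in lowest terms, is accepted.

The midline construction: v and w both square to 109/16, so reflecting in their sum -1735/8672*e1 - 46845/17344*e2 - 5205/8672*e3 - 1041/4336*e4 + 5205/4336*e5 - 26025/17344*e6 exchanges them.
Answer: -1735/8672*e1 - 46845/17344*e2 - 5205/8672*e3 - 1041/4336*e4 + 5205/4336*e5 - 26025/17344*e6


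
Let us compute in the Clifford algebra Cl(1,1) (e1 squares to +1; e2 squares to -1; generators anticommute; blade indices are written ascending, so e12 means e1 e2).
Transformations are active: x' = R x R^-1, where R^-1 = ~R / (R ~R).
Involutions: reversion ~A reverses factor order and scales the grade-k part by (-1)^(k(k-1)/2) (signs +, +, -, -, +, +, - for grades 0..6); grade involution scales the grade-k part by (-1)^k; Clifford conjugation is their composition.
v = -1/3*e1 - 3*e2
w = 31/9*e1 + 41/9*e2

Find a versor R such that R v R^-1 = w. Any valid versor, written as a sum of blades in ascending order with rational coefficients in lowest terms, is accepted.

Key observation: q(v) = q(w) = -80/9 (sandwiches preserve the norm), so R = v + w = 28/9*e1 + 14/9*e2 works whenever it is invertible — the component of v along it is kept and (v - w)/2 reverses, sending v to w.
Answer: 28/9*e1 + 14/9*e2


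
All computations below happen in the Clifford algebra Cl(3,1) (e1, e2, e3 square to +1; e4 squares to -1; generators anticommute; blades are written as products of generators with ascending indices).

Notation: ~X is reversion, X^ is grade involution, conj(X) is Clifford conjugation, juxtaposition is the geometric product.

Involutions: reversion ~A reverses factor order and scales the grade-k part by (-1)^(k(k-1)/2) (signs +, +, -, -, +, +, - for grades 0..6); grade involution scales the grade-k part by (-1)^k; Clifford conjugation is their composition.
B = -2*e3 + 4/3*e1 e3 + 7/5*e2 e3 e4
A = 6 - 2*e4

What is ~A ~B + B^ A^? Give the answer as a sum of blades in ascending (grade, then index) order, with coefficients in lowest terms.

first term: -12*e3 - 8*e1 e3 - 14/5*e2 e3 - 4*e3 e4 + 8/3*e1 e3 e4 - 42/5*e2 e3 e4
second term: 12*e3 + 8*e1 e3 + 14/5*e2 e3 + 4*e3 e4 + 8/3*e1 e3 e4 - 42/5*e2 e3 e4
Answer: 16/3*e1 e3 e4 - 84/5*e2 e3 e4


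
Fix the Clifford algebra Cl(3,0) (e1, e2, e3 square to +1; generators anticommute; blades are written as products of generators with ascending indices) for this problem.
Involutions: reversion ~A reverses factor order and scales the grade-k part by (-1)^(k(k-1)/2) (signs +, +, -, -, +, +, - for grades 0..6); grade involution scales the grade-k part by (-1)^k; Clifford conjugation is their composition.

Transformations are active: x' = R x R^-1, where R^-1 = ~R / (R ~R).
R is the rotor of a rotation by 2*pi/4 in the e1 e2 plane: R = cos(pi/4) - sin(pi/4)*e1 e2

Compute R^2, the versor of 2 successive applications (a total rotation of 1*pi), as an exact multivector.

Rotor phase runs at HALF the rotation angle; powers of one rotor simply add phase, so after 2 steps in e1 e2 the phase is 2*pi/4 = pi/2 and R^2 = cos(pi/2) - sin(pi/2)*e1 e2.
cos(pi/2) = 0 and sin(pi/2) = 1, so R^2 = -e1 e2. The net rotation is 1*pi; the rotor keeps the half-angle phase exactly.
Answer: -e1 e2


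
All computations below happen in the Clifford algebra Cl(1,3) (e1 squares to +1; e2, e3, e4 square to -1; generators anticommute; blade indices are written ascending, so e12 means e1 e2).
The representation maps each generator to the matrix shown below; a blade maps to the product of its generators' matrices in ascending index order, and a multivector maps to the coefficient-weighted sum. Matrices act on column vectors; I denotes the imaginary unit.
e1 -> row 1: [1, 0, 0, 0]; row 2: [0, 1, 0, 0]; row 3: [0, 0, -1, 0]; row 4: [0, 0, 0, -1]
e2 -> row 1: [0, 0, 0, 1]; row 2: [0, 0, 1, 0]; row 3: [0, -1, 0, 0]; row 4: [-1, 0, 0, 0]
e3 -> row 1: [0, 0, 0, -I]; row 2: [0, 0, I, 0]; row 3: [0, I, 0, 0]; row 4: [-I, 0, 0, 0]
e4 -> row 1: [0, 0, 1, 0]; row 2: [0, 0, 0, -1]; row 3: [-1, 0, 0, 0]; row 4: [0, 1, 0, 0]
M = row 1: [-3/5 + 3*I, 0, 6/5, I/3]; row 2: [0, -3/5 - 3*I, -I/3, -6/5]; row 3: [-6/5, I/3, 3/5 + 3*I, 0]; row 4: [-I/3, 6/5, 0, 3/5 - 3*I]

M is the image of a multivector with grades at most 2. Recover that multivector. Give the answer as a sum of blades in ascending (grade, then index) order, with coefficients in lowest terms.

Method: the blade images are trace-orthogonal — tr(rho(e_A) rho(e_B)^-1) = 4 if A = B and 0 otherwise — and rho(e_A)^-1 = (e_A)^2 * rho(e_A) with (e_A)^2 = +1 or -1, so the coefficient of e_A in the preimage is (e_A)^2 * tr(M rho(e_A))/4.
Nonzero projections over blades of grade <= 2: e1: (e1)^2 = +1, tr(M rho(e1)) = -12/5, coefficient -3/5; e4: (e4)^2 = -1, tr(M rho(e4)) = -24/5, coefficient 6/5; e13: (e13)^2 = +1, tr(M rho(e13)) = -4/3, coefficient -1/3; e23: (e23)^2 = -1, tr(M rho(e23)) = 12, coefficient -3. Every other blade of grade <= 2 projects to 0.
Answer: -3/5*e1 + 6/5*e4 - 1/3*e13 - 3*e23


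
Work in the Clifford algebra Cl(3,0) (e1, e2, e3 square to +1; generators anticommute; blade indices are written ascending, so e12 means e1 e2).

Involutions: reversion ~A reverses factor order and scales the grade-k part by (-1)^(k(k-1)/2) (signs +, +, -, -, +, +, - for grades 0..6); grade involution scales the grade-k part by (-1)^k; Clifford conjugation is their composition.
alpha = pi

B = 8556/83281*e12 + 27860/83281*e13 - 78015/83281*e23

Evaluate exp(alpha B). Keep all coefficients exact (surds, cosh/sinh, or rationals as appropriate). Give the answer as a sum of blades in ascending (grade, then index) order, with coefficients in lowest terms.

B^2 term by term: the squares give (8556/83281)^2*(e12)^2 + (27860/83281)^2*(e13)^2 + (-78015/83281)^2*(e23)^2 = 73205136/6935724961*(-1) + 776179600/6935724961*(-1) + 6086340225/6935724961*(-1) = -1 (each basis 2-blade squares to minus the product of its generators' squares); cross terms between blades sharing an index anticommute and cancel. So B^2 = -1.
B^2 = -1 — a negative square means the series sums to a rotation: l = 1, alpha*l = pi, so exp(alpha B) = cos(pi) + (sin(pi)/1)*B = -1 + (0)*B.
Answer: -1


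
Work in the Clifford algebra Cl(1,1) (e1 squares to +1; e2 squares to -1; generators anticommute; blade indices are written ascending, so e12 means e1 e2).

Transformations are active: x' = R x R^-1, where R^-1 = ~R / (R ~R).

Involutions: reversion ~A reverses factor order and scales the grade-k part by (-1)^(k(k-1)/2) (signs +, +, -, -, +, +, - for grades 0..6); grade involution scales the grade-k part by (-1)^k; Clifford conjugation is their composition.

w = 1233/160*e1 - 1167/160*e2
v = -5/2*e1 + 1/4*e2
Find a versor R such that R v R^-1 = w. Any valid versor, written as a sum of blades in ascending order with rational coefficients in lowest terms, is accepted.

R = v + w = 833/160*e1 - 1127/160*e2 works: the equal norms (99/16) guarantee its sandwich swaps v into w.
Answer: 833/160*e1 - 1127/160*e2


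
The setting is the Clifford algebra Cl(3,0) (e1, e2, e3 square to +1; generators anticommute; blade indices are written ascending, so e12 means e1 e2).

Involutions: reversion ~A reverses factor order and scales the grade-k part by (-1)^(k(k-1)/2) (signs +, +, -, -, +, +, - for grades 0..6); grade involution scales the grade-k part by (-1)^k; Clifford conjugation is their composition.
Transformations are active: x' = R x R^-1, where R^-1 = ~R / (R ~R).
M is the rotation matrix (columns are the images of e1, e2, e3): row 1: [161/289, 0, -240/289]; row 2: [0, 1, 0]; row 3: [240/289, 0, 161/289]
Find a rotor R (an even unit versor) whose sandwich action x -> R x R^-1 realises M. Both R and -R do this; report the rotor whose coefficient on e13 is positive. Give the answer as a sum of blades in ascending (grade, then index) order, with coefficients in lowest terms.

Method: write R = a + b12*e12 + b13*e13 + b23*e23 with a^2 + b12^2 + b13^2 + b23^2 = 1 (so R^-1 = ~R). Expanding the columns R e_j ~R gives tr M = 4a^2 - 1 and, from the antisymmetric part, M21 - M12 = -4a*b12, M13 - M31 = 4a*b13, M32 - M23 = -4a*b23.
Here tr M = 611/289, so a^2 = (1 + tr M)/4 = 225/289 and a = ±15/17. Taking a = 15/17: M21 - M12 = 0, M13 - M31 = -480/289, M32 - M23 = 0, giving b12 = 0, b13 = -8/17, b23 = 0, i.e. R = 15/17 - 8/17*e13.
Its e13 coefficient is negative, so report the other preimage -R.
Answer: -15/17 + 8/17*e13. Why the constraint matters: R and -R act identically through the sandwich — M has trace 611/289 either way — so only the sign condition on e13 picks one of the two preimages.


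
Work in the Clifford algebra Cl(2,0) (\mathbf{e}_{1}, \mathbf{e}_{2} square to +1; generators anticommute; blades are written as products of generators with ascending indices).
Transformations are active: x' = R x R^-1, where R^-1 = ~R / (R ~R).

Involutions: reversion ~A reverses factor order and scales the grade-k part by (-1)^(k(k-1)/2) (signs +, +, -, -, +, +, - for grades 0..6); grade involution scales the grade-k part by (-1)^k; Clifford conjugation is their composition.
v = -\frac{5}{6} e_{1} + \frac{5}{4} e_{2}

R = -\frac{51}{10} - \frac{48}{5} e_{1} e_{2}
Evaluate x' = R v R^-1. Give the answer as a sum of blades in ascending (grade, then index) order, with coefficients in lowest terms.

~R = -\frac{51}{10} + \frac{48}{5} e_{1} e_{2}, and R ~R = \frac{11817}{100}, so R^-1 = ~R / (\frac{11817}{100}).
R v = -\frac{31}{4} e_{1} - \frac{115}{8} e_{2}
Answer: \frac{3945}{2626} e_{1} - \frac{145}{15756} e_{2}


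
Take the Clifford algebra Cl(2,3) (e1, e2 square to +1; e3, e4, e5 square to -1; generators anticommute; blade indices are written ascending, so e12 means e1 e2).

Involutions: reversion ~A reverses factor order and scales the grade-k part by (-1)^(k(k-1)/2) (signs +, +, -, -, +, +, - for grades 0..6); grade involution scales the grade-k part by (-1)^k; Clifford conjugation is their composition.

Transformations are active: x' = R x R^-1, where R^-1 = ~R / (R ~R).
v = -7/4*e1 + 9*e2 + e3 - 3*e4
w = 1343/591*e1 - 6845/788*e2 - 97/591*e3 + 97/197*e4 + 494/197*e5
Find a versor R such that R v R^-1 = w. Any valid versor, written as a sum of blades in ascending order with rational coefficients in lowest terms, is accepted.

Sketch: the shared square 1185/16 makes R = v + w = 1235/2364*e1 + 247/788*e2 + 494/591*e3 - 494/197*e4 + 494/197*e5 the natural versor; its sandwich fixes that direction, negates (v - w)/2, and sends v to w.
Answer: 1235/2364*e1 + 247/788*e2 + 494/591*e3 - 494/197*e4 + 494/197*e5


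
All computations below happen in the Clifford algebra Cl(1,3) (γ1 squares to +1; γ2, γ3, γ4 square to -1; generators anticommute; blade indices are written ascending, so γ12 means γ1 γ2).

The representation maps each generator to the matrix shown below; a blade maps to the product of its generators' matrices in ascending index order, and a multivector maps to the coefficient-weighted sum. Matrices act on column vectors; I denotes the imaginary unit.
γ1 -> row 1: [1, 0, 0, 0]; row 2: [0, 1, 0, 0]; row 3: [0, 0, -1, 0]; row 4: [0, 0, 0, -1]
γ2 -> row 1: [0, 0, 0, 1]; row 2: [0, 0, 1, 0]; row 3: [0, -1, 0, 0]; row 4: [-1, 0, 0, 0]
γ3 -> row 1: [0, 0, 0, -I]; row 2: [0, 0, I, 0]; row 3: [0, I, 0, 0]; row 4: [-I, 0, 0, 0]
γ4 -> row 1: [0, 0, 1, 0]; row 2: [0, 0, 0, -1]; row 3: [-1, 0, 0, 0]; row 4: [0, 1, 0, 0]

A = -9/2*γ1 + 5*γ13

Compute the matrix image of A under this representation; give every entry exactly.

Bivector images (products of the table entries): rho(γ13) = rho(γ1)rho(γ3) = row 1: [0, 0, 0, -I]; row 2: [0, 0, I, 0]; row 3: [0, -I, 0, 0]; row 4: [I, 0, 0, 0].
M = (-9/2)*rho(γ1) + (5)*rho(γ13), summed entrywise:
Answer: row 1: [-9/2, 0, 0, -5*I]; row 2: [0, -9/2, 5*I, 0]; row 3: [0, -5*I, 9/2, 0]; row 4: [5*I, 0, 0, 9/2]


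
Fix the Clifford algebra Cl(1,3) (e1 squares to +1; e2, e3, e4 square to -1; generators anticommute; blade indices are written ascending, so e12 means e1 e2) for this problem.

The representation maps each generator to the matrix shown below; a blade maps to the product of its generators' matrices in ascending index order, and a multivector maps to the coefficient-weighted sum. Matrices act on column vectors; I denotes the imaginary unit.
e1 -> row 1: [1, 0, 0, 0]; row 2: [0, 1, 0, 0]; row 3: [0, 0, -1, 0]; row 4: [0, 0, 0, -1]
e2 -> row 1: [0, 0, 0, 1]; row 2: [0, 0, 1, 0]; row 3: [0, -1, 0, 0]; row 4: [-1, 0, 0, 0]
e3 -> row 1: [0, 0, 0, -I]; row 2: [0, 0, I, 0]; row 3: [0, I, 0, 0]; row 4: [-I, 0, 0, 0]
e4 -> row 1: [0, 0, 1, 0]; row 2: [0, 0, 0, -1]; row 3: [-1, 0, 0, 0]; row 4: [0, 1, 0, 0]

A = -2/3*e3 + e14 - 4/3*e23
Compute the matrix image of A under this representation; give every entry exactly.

Bivector images (products of the table entries): rho(e14) = rho(e1)rho(e4) = row 1: [0, 0, 1, 0]; row 2: [0, 0, 0, -1]; row 3: [1, 0, 0, 0]; row 4: [0, -1, 0, 0]; rho(e23) = rho(e2)rho(e3) = row 1: [-I, 0, 0, 0]; row 2: [0, I, 0, 0]; row 3: [0, 0, -I, 0]; row 4: [0, 0, 0, I].
M = (-2/3)*rho(e3) + (1)*rho(e14) + (-4/3)*rho(e23), summed entrywise:
Answer: row 1: [4*I/3, 0, 1, 2*I/3]; row 2: [0, -4*I/3, -2*I/3, -1]; row 3: [1, -2*I/3, 4*I/3, 0]; row 4: [2*I/3, -1, 0, -4*I/3]


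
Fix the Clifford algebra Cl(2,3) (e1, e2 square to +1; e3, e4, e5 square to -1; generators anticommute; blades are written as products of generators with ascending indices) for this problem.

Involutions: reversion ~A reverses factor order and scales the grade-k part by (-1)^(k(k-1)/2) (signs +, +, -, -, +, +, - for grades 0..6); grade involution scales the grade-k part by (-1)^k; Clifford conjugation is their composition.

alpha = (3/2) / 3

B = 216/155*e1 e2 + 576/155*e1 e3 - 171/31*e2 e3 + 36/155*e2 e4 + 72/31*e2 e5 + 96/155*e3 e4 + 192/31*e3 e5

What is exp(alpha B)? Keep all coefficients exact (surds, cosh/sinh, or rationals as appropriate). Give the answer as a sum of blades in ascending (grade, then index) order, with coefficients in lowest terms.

B^2 term by term: the squares give (216/155)^2*(e1 e2)^2 + (576/155)^2*(e1 e3)^2 + (-171/31)^2*(e2 e3)^2 + (36/155)^2*(e2 e4)^2 + (72/31)^2*(e2 e5)^2 + (96/155)^2*(e3 e4)^2 + (192/31)^2*(e3 e5)^2 = 46656/24025*(-1) + 331776/24025*(+1) + 29241/961*(+1) + 1296/24025*(+1) + 5184/961*(+1) + 9216/24025*(-1) + 36864/961*(-1) = 9 (each basis 2-blade squares to minus the product of its generators' squares); cross terms between blades sharing an index anticommute and cancel; the commuting (index-disjoint) pairs give grade-4 terms 2*c*c'*(blade product), which cancel blade by blade — e1 e2 e3 e4: 41472/24025 - 41472/24025 = 0; e1 e2 e3 e5: 82944/4805 - 82944/4805 = 0; e2 e3 e4 e5: -13824/4805 + 13824/4805 = 0 — confirming B is simple. So B^2 = 9.
B^2 = 9 — a positive square means the series sums to a boost: l = 3, alpha*l = 3/2, so exp(alpha B) = cosh(3/2) + (sinh(3/2)/3)*B = cosh(3/2) + (sinh(3/2)/3)*B.
Answer: cosh(3/2) + 72*sinh(3/2)/155*e1 e2 + 192*sinh(3/2)/155*e1 e3 - 57*sinh(3/2)/31*e2 e3 + 12*sinh(3/2)/155*e2 e4 + 24*sinh(3/2)/31*e2 e5 + 32*sinh(3/2)/155*e3 e4 + 64*sinh(3/2)/31*e3 e5


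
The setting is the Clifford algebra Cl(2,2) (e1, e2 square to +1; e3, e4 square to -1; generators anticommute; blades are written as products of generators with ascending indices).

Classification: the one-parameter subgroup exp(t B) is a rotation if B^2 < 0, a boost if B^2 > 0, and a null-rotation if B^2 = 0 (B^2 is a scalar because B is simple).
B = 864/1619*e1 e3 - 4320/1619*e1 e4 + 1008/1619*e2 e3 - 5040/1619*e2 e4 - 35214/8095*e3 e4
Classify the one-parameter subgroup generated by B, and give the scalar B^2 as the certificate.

B^2 term by term: the squares give (864/1619)^2*(e1 e3)^2 + (-4320/1619)^2*(e1 e4)^2 + (1008/1619)^2*(e2 e3)^2 + (-5040/1619)^2*(e2 e4)^2 + (-35214/8095)^2*(e3 e4)^2 = 746496/2621161*(+1) + 18662400/2621161*(+1) + 1016064/2621161*(+1) + 25401600/2621161*(+1) + 1240025796/65529025*(-1) = -36/25 (each basis 2-blade squares to minus the product of its generators' squares); cross terms between blades sharing an index anticommute and cancel; the commuting (index-disjoint) pairs give grade-4 terms 2*c*c'*(blade product), which cancel blade by blade — e1 e2 e3 e4: 8709120/2621161 - 8709120/2621161 = 0 — confirming B is simple. So B^2 = -36/25.
Answer: rotation, certificate B^2 = -36/25. B^2 = -36/25 is basis-independent, so its sign is the whole story.


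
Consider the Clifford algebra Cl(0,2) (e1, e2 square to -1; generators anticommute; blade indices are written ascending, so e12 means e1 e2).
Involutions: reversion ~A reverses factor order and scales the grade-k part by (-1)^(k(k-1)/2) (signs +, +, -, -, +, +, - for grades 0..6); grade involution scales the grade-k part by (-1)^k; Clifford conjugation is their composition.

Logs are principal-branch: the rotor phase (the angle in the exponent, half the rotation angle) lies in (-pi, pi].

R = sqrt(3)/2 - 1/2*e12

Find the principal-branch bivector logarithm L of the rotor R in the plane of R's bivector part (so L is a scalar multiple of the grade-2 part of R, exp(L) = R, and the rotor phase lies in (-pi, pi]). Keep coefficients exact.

The scalar part of R is sqrt(3)/2, which fixes the principal-branch rotor phase; the unit plane is then the bivector part divided by the sine of that phase, and L is that plane scaled by the phase.
Concretely: cos(phase) = sqrt(3)/2 gives phase = ±pi/6, and since phase/sin(phase) is even the sign is immaterial: L = (phase/sin(phase)) * <R>_2 = (pi/3) * <R>_2.
Answer: -pi/6*e12


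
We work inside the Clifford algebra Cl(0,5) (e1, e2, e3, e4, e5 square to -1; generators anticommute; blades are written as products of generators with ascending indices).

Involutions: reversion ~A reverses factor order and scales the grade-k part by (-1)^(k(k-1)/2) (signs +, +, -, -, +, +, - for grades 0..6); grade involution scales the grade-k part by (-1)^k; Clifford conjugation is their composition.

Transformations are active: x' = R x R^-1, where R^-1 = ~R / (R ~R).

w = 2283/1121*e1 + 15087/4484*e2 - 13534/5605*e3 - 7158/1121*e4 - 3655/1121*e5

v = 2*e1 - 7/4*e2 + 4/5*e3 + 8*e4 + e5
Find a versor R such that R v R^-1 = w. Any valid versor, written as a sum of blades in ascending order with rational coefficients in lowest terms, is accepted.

A norm check does it: q(v) = q(w) = -29081/400, hence R = v + w = 4525/1121*e1 + 1810/1121*e2 - 1810/1121*e3 + 1810/1121*e4 - 2534/1121*e5 realises the map — parallel part kept, (v - w)/2 negated, v carried to w.
Answer: 4525/1121*e1 + 1810/1121*e2 - 1810/1121*e3 + 1810/1121*e4 - 2534/1121*e5


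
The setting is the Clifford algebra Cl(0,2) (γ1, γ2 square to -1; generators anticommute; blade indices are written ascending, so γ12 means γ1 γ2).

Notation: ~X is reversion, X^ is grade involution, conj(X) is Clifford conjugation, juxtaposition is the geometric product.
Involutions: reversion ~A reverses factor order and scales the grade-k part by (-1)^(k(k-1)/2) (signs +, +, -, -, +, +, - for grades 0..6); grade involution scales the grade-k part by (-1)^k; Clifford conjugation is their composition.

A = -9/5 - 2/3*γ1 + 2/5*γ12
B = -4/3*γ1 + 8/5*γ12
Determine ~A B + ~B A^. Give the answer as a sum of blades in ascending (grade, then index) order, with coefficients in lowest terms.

first term: -56/225 + 12/5*γ1 + 8/5*γ2 - 72/25*γ12
second term: 344/225 + 12/5*γ1 - 8/15*γ2 + 72/25*γ12
Answer: 32/25 + 24/5*γ1 + 16/15*γ2


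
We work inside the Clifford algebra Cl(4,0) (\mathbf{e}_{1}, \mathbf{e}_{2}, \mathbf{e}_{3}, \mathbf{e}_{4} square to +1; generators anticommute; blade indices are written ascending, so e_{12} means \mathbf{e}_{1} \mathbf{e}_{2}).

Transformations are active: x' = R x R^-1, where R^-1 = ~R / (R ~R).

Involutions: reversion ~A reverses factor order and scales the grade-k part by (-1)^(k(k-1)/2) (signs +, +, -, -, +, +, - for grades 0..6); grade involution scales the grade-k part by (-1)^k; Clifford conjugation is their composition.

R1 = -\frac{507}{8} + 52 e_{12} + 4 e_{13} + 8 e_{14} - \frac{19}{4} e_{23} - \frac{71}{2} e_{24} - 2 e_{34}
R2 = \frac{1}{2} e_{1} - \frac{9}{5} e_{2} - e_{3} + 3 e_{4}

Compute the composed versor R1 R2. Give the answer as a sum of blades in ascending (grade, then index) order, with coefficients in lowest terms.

Distribute over the terms of R2 (each basis-blade product reordered to ascending indices, repeated generators contracted through their squares):
R1 (\frac{1}{2} e_{1}) = -\frac{507}{16} e_{1} - 26 e_{2} - 2 e_{3} - 4 e_{4} - \frac{19}{8} e_{123} - \frac{71}{4} e_{124} - e_{134}
R1 (-\frac{9}{5} e_{2}) = -\frac{468}{5} e_{1} + \frac{4563}{40} e_{2} - \frac{171}{20} e_{3} - \frac{639}{10} e_{4} + \frac{36}{5} e_{123} + \frac{72}{5} e_{124} + \frac{18}{5} e_{234}
R1 (-e_{3}) = -4 e_{1} + \frac{19}{4} e_{2} + \frac{507}{8} e_{3} - 2 e_{4} - 52 e_{123} + 8 e_{134} - \frac{71}{2} e_{234}
R1 (3 e_{4}) = 24 e_{1} - \frac{213}{2} e_{2} - 6 e_{3} - \frac{1521}{8} e_{4} + 156 e_{124} + 12 e_{134} - \frac{57}{4} e_{234}
Summing the partial products and collecting blades:
Answer: -\frac{8423}{80} e_{1} - \frac{547}{40} e_{2} + \frac{1873}{40} e_{3} - \frac{10401}{40} e_{4} - \frac{1887}{40} e_{123} + \frac{3053}{20} e_{124} + 19 e_{134} - \frac{923}{20} e_{234}
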